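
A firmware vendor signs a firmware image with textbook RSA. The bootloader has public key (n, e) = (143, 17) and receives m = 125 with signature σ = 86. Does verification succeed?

passes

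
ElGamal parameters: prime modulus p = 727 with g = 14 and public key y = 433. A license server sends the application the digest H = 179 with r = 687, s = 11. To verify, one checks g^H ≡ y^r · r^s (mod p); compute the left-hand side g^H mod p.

Squares mod 727: 14^1≡14, 14^2≡196, 14^4≡612, 14^8≡139, 14^16≡419, 14^32≡354, 14^64≡272, 14^128≡557
179 = 128 + 32 + 16 + 2 + 1, so 14^179 ≡ 557·354·419·196·14 ≡ 210 (mod 727)

210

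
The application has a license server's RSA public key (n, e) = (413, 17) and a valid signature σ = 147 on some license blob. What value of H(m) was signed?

84

σ^2 ≡ 147^2 = 21609 ≡ 133
σ^4 ≡ 133^2 = 17689 ≡ 343
σ^8 ≡ 343^2 = 117649 ≡ 357
σ^16 ≡ 357^2 = 127449 ≡ 245
17 = 16 + 1, so σ^17 ≡ 245·147 ≡ 84 (mod 413)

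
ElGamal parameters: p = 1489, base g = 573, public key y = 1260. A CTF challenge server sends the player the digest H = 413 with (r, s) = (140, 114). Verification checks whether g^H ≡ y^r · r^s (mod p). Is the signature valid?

invalid

Left side g^H mod p:
573^2 = 328329 ≡ 749
573^4 ≡ 749^2 = 561001 ≡ 1137
573^8 ≡ 1137^2 = 1292769 ≡ 317
573^16 ≡ 317^2 = 100489 ≡ 726
573^32 ≡ 726^2 = 527076 ≡ 1459
573^64 ≡ 1459^2 = 2128681 ≡ 900
573^128 ≡ 900^2 = 810000 ≡ 1473
573^256 ≡ 1473^2 = 2169729 ≡ 256
413 = 256 + 128 + 16 + 8 + 4 + 1, so 573^413 ≡ 256·1473·726·317·1137·573 ≡ 1392 (mod 1489)
Right side y^r · r^s mod p:
1260^2 = 1587600 ≡ 326
1260^4 ≡ 326^2 = 106276 ≡ 557
1260^8 ≡ 557^2 = 310249 ≡ 537
1260^16 ≡ 537^2 = 288369 ≡ 992
1260^32 ≡ 992^2 = 984064 ≡ 1324
1260^64 ≡ 1324^2 = 1752976 ≡ 423
1260^128 ≡ 423^2 = 178929 ≡ 249
140 = 128 + 8 + 4, so 1260^140 ≡ 249·537·557 ≡ 1339 (mod 1489)
140^2 = 19600 ≡ 243
140^4 ≡ 243^2 = 59049 ≡ 978
140^8 ≡ 978^2 = 956484 ≡ 546
140^16 ≡ 546^2 = 298116 ≡ 316
140^32 ≡ 316^2 = 99856 ≡ 93
140^64 ≡ 93^2 = 8649 ≡ 1204
114 = 64 + 32 + 16 + 2, so 140^114 ≡ 1204·93·316·243 ≡ 512 (mod 1489)
1339·512 = 685568 ≡ 628 (mod 1489)
1392 ≠ 628, so verification fails.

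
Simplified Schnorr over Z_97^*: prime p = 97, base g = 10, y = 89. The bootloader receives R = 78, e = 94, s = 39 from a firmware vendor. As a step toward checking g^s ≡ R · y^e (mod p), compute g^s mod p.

77

Squares mod 97: 10^1≡10, 10^2≡3, 10^4≡9, 10^8≡81, 10^16≡62, 10^32≡61
39 = 32 + 4 + 2 + 1, so 10^39 ≡ 61·9·3·10 ≡ 77 (mod 97)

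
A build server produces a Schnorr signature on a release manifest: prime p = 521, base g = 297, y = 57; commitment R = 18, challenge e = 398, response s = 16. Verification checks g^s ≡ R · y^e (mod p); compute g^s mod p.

427

Squares mod 521: 297^1≡297, 297^2≡160, 297^4≡71, 297^8≡352, 297^16≡427
297^16 ≡ 427 (mod 521)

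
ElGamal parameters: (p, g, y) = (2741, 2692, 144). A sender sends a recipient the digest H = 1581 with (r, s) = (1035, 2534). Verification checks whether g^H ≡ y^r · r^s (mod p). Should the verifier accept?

accept

Left side g^H mod p:
Squares mod 2741: 2692^1≡2692, 2692^2≡2401, 2692^4≡478, 2692^8≡981, 2692^16≡270, 2692^32≡1634, 2692^64≡222, 2692^128≡2687, 2692^256≡175, 2692^512≡474, 2692^1024≡2655
1581 = 1024 + 512 + 32 + 8 + 4 + 1, so 2692^1581 ≡ 2655·474·1634·981·478·2692 ≡ 506 (mod 2741)
Right side y^r · r^s mod p:
Squares mod 2741: 144^1≡144, 144^2≡1549, 144^4≡1026, 144^8≡132, 144^16≡978, 144^32≡2616, 144^64≡1920, 144^128≡2496, 144^256≡2464, 144^512≡2722, 144^1024≡361
1035 = 1024 + 8 + 2 + 1, so 144^1035 ≡ 361·132·1549·144 ≡ 1007 (mod 2741)
Squares mod 2741: 1035^1≡1035, 1035^2≡2235, 1035^4≡1123, 1035^8≡269, 1035^16≡1095, 1035^32≡1208, 1035^64≡1052, 1035^128≡2081, 1035^256≡2522, 1035^512≡1364, 1035^1024≡2098, 1035^2048≡2299
2534 = 2048 + 256 + 128 + 64 + 32 + 4 + 2, so 1035^2534 ≡ 2299·2522·2081·1052·1208·1123·2235 ≡ 25 (mod 2741)
1007·25 = 25175 ≡ 506 (mod 2741)
506 ≡ 506 (mod 2741), so the signature is genuine.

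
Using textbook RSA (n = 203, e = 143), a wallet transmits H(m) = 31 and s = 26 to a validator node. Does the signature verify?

verifies

s^2 ≡ 26^2 = 676 ≡ 67
s^4 ≡ 67^2 = 4489 ≡ 23
s^8 ≡ 23^2 = 529 ≡ 123
s^16 ≡ 123^2 = 15129 ≡ 107
s^32 ≡ 107^2 = 11449 ≡ 81
s^64 ≡ 81^2 = 6561 ≡ 65
s^128 ≡ 65^2 = 4225 ≡ 165
143 = 128 + 8 + 4 + 2 + 1, so s^143 ≡ 165·123·23·67·26 ≡ 31 (mod 203)
s^143 mod 203 = 31 matches H(m).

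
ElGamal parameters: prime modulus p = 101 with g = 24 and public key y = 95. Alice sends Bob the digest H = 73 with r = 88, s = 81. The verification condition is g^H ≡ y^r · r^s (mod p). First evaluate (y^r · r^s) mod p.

37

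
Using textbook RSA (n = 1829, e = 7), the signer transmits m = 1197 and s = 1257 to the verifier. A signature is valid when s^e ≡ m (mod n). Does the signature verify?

does not verify

s^2 ≡ 1257^2 = 1580049 ≡ 1622
s^4 ≡ 1622^2 = 2630884 ≡ 782
7 = 4 + 2 + 1, so s^7 ≡ 782·1622·1257 ≡ 632 (mod 1829)
The recovered value 632 does not match the digest 1197.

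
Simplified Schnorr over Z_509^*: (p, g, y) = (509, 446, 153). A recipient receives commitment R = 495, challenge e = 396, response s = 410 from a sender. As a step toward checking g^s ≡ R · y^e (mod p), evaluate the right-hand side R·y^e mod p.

180

153^2 = 23409 ≡ 504
153^4 ≡ 504^2 = 254016 ≡ 25
153^8 ≡ 25^2 = 625 ≡ 116
153^16 ≡ 116^2 = 13456 ≡ 222
153^32 ≡ 222^2 = 49284 ≡ 420
153^64 ≡ 420^2 = 176400 ≡ 286
153^128 ≡ 286^2 = 81796 ≡ 356
153^256 ≡ 356^2 = 126736 ≡ 504
396 = 256 + 128 + 8 + 4, so 153^396 ≡ 504·356·116·25 ≡ 278 (mod 509)
R · y^e ≡ 495·278 = 137610 ≡ 180 (mod 509)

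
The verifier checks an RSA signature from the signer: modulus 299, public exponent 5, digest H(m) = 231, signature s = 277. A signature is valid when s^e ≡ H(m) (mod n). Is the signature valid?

valid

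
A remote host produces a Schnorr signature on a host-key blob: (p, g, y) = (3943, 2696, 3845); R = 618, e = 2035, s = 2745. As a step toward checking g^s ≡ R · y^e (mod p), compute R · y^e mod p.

1277

Squares mod 3943: 3845^1≡3845, 3845^2≡1718, 3845^4≡2160, 3845^8≡1031, 3845^16≡2294, 3845^32≡2474, 3845^64≡1140, 3845^128≡2353, 3845^256≡637, 3845^512≡3583, 3845^1024≡3424
2035 = 1024 + 512 + 256 + 128 + 64 + 32 + 16 + 2 + 1, so 3845^2035 ≡ 3424·3583·637·2353·1140·2474·2294·1718·3845 ≡ 2803 (mod 3943)
R · y^e ≡ 618·2803 = 1732254 ≡ 1277 (mod 3943)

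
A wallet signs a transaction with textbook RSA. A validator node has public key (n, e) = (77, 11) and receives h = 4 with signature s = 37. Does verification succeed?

s^2 ≡ 37^2 = 1369 ≡ 60
s^4 ≡ 60^2 = 3600 ≡ 58
s^8 ≡ 58^2 = 3364 ≡ 53
11 = 8 + 2 + 1, so s^11 ≡ 53·60·37 ≡ 4 (mod 77)
s^11 mod 77 = 4 matches h.

passes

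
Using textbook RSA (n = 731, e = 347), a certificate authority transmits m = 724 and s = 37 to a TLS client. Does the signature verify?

s^2 ≡ 37^2 = 1369 ≡ 638
s^4 ≡ 638^2 = 407044 ≡ 608
s^8 ≡ 608^2 = 369664 ≡ 509
s^16 ≡ 509^2 = 259081 ≡ 307
s^32 ≡ 307^2 = 94249 ≡ 681
s^64 ≡ 681^2 = 463761 ≡ 307
s^128 ≡ 307^2 = 94249 ≡ 681
s^256 ≡ 681^2 = 463761 ≡ 307
347 = 256 + 64 + 16 + 8 + 2 + 1, so s^347 ≡ 307·307·307·509·638·37 ≡ 7 (mod 731)
7 ≠ 724, so verification fails.

does not verify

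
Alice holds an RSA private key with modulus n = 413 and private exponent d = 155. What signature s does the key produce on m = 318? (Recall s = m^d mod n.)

m^2 ≡ 318^2 = 101124 ≡ 352
m^4 ≡ 352^2 = 123904 ≡ 4
m^8 ≡ 4^2 = 16
m^16 ≡ 16^2 = 256
m^32 ≡ 256^2 = 65536 ≡ 282
m^64 ≡ 282^2 = 79524 ≡ 228
m^128 ≡ 228^2 = 51984 ≡ 359
155 = 128 + 16 + 8 + 2 + 1, so m^155 ≡ 359·256·16·352·318 ≡ 327 (mod 413)

327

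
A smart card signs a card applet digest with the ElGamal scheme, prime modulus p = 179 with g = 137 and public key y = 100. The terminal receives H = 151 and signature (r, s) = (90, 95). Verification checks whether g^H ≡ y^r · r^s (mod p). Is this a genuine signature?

Left side g^H mod p:
137^2 = 18769 ≡ 153
137^4 ≡ 153^2 = 23409 ≡ 139
137^8 ≡ 139^2 = 19321 ≡ 168
137^16 ≡ 168^2 = 28224 ≡ 121
137^32 ≡ 121^2 = 14641 ≡ 142
137^64 ≡ 142^2 = 20164 ≡ 116
137^128 ≡ 116^2 = 13456 ≡ 31
151 = 128 + 16 + 4 + 2 + 1, so 137^151 ≡ 31·121·139·153·137 ≡ 32 (mod 179)
Right side y^r · r^s mod p:
100^2 = 10000 ≡ 155
100^4 ≡ 155^2 = 24025 ≡ 39
100^8 ≡ 39^2 = 1521 ≡ 89
100^16 ≡ 89^2 = 7921 ≡ 45
100^32 ≡ 45^2 = 2025 ≡ 56
100^64 ≡ 56^2 = 3136 ≡ 93
90 = 64 + 16 + 8 + 2, so 100^90 ≡ 93·45·89·155 ≡ 100 (mod 179)
90^2 = 8100 ≡ 45
90^4 ≡ 45^2 = 2025 ≡ 56
90^8 ≡ 56^2 = 3136 ≡ 93
90^16 ≡ 93^2 = 8649 ≡ 57
90^32 ≡ 57^2 = 3249 ≡ 27
90^64 ≡ 27^2 = 729 ≡ 13
95 = 64 + 16 + 8 + 4 + 2 + 1, so 90^95 ≡ 13·57·93·56·45·90 ≡ 165 (mod 179)
100·165 = 16500 ≡ 32 (mod 179)
32 ≡ 32 (mod 179), so the signature is genuine.

genuine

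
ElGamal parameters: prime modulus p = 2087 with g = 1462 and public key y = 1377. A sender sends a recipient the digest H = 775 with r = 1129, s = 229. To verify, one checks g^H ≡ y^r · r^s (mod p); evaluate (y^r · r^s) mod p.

690

Squares mod 2087: 1377^1≡1377, 1377^2≡1133, 1377^4≡184, 1377^8≡464, 1377^16≡335, 1377^32≡1614, 1377^64≡420, 1377^128≡1092, 1377^256≡787, 1377^512≡1617, 1377^1024≡1765
1129 = 1024 + 64 + 32 + 8 + 1, so 1377^1129 ≡ 1765·420·1614·464·1377 ≡ 1764 (mod 2087)
Squares mod 2087: 1129^1≡1129, 1129^2≡1571, 1129^4≡1207, 1129^8≡123, 1129^16≡520, 1129^32≡1177, 1129^64≡1648, 1129^128≡717
229 = 128 + 64 + 32 + 4 + 1, so 1129^229 ≡ 717·1648·1177·1207·1129 ≡ 476 (mod 2087)
y^r · r^s ≡ 1764·476 = 839664 ≡ 690 (mod 2087)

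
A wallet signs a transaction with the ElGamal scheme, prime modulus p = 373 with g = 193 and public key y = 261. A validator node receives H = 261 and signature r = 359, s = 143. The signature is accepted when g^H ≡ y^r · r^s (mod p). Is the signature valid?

invalid

Left side g^H mod p:
193^261 mod 373 = 350
Right side y^r · r^s mod p:
261^359 mod 373 = 175
359^143 mod 373 = 187
175·187 = 32725 ≡ 274 (mod 373)
350 ≠ 274, so verification fails.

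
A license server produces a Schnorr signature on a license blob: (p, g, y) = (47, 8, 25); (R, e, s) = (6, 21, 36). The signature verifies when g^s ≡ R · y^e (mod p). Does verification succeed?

fails

g^s mod p:
8^2 = 64 ≡ 17
8^4 ≡ 17^2 = 289 ≡ 7
8^8 ≡ 7^2 = 49 ≡ 2
8^16 ≡ 2^2 = 4
8^32 ≡ 4^2 = 16
36 = 32 + 4, so 8^36 ≡ 16·7 ≡ 18 (mod 47)
R · y^e mod p:
25^2 = 625 ≡ 14
25^4 ≡ 14^2 = 196 ≡ 8
25^8 ≡ 8^2 = 64 ≡ 17
25^16 ≡ 17^2 = 289 ≡ 7
21 = 16 + 4 + 1, so 25^21 ≡ 7·8·25 ≡ 37 (mod 47)
6·37 = 222 ≡ 34 (mod 47)
18 ≠ 34; the check fails.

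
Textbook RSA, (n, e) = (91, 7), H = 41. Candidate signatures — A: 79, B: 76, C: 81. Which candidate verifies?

Candidate A: Squares mod 91: 79^1≡79, 79^2≡53, 79^4≡79; 7 = 4 + 2 + 1, so 79^7 ≡ 79·53·79 ≡ 79 (mod 91)
Candidate B: Squares mod 91: 76^1≡76, 76^2≡43, 76^4≡29; 7 = 4 + 2 + 1, so 76^7 ≡ 29·43·76 ≡ 41 (mod 91)
  → matches H = 41
Candidate C: Squares mod 91: 81^1≡81, 81^2≡9, 81^4≡81; 7 = 4 + 2 + 1, so 81^7 ≡ 81·9·81 ≡ 81 (mod 91)

B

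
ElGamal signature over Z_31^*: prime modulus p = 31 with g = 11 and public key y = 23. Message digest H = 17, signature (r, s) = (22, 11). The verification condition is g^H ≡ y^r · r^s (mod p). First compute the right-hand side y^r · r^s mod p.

3

23^2 = 529 ≡ 2
23^4 ≡ 2^2 = 4
23^8 ≡ 4^2 = 16
23^16 ≡ 16^2 = 256 ≡ 8
22 = 16 + 4 + 2, so 23^22 ≡ 8·4·2 ≡ 2 (mod 31)
22^2 = 484 ≡ 19
22^4 ≡ 19^2 = 361 ≡ 20
22^8 ≡ 20^2 = 400 ≡ 28
11 = 8 + 2 + 1, so 22^11 ≡ 28·19·22 ≡ 17 (mod 31)
y^r · r^s ≡ 2·17 = 34 ≡ 3 (mod 31)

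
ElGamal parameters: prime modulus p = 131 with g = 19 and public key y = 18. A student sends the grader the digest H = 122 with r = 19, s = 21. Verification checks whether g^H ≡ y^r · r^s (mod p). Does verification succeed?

passes

Left side g^H mod p:
19^2 = 361 ≡ 99
19^4 ≡ 99^2 = 9801 ≡ 107
19^8 ≡ 107^2 = 11449 ≡ 52
19^16 ≡ 52^2 = 2704 ≡ 84
19^32 ≡ 84^2 = 7056 ≡ 113
19^64 ≡ 113^2 = 12769 ≡ 62
122 = 64 + 32 + 16 + 8 + 2, so 19^122 ≡ 62·113·84·52·99 ≡ 63 (mod 131)
Right side y^r · r^s mod p:
18^2 = 324 ≡ 62
18^4 ≡ 62^2 = 3844 ≡ 45
18^8 ≡ 45^2 = 2025 ≡ 60
18^16 ≡ 60^2 = 3600 ≡ 63
19 = 16 + 2 + 1, so 18^19 ≡ 63·62·18 ≡ 92 (mod 131)
19^2 = 361 ≡ 99
19^4 ≡ 99^2 = 9801 ≡ 107
19^8 ≡ 107^2 = 11449 ≡ 52
19^16 ≡ 52^2 = 2704 ≡ 84
21 = 16 + 4 + 1, so 19^21 ≡ 84·107·19 ≡ 79 (mod 131)
92·79 = 7268 ≡ 63 (mod 131)
63 ≡ 63 (mod 131), so the signature is genuine.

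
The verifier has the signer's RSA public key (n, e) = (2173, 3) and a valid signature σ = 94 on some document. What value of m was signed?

498

Squares mod 2173: σ^1≡94, σ^2≡144
3 = 2 + 1, so σ^3 ≡ 144·94 ≡ 498 (mod 2173)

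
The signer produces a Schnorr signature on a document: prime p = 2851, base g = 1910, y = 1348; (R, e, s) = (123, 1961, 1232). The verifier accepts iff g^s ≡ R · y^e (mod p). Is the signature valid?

g^s mod p:
1910^2 = 3648100 ≡ 1671
1910^4 ≡ 1671^2 = 2792241 ≡ 1112
1910^8 ≡ 1112^2 = 1236544 ≡ 2061
1910^16 ≡ 2061^2 = 4247721 ≡ 2582
1910^32 ≡ 2582^2 = 6666724 ≡ 1086
1910^64 ≡ 1086^2 = 1179396 ≡ 1933
1910^128 ≡ 1933^2 = 3736489 ≡ 1679
1910^256 ≡ 1679^2 = 2819041 ≡ 2253
1910^512 ≡ 2253^2 = 5076009 ≡ 1229
1910^1024 ≡ 1229^2 = 1510441 ≡ 2262
1232 = 1024 + 128 + 64 + 16, so 1910^1232 ≡ 2262·1679·1933·2582 ≡ 1221 (mod 2851)
R · y^e mod p:
1348^2 = 1817104 ≡ 1017
1348^4 ≡ 1017^2 = 1034289 ≡ 2227
1348^8 ≡ 2227^2 = 4959529 ≡ 1640
1348^16 ≡ 1640^2 = 2689600 ≡ 1107
1348^32 ≡ 1107^2 = 1225449 ≡ 2370
1348^64 ≡ 2370^2 = 5616900 ≡ 430
1348^128 ≡ 430^2 = 184900 ≡ 2436
1348^256 ≡ 2436^2 = 5934096 ≡ 1165
1348^512 ≡ 1165^2 = 1357225 ≡ 149
1348^1024 ≡ 149^2 = 22201 ≡ 2244
1961 = 1024 + 512 + 256 + 128 + 32 + 8 + 1, so 1348^1961 ≡ 2244·149·1165·2436·2370·1640·1348 ≡ 789 (mod 2851)
123·789 = 97047 ≡ 113 (mod 2851)
1221 ≠ 113; the check fails.

invalid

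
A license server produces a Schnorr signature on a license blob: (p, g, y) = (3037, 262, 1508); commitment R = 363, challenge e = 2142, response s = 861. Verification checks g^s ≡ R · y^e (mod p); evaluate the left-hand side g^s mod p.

262^861 mod 3037 = 993

993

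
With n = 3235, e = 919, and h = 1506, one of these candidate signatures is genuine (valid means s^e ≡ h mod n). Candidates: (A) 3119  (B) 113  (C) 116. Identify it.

C

Candidate A: Squares mod 3235: 3119^1≡3119, 3119^2≡516, 3119^4≡986, 3119^8≡1696, 3119^16≡501, 3119^32≡1906, 3119^64≡3166, 3119^128≡1526, 3119^256≡2711, 3119^512≡2836; 919 = 512 + 256 + 128 + 16 + 4 + 2 + 1, so 3119^919 ≡ 2836·2711·1526·501·986·516·3119 ≡ 1729 (mod 3235)
Candidate B: Squares mod 3235: 113^1≡113, 113^2≡3064, 113^4≡126, 113^8≡2936, 113^16≡2056, 113^32≡2226, 113^64≡2291, 113^128≡1511, 113^256≡2446, 113^512≡1401; 919 = 512 + 256 + 128 + 16 + 4 + 2 + 1, so 113^919 ≡ 1401·2446·1511·2056·126·3064·113 ≡ 2542 (mod 3235)
Candidate C: Squares mod 3235: 116^1≡116, 116^2≡516, 116^4≡986, 116^8≡1696, 116^16≡501, 116^32≡1906, 116^64≡3166, 116^128≡1526, 116^256≡2711, 116^512≡2836; 919 = 512 + 256 + 128 + 16 + 4 + 2 + 1, so 116^919 ≡ 2836·2711·1526·501·986·516·116 ≡ 1506 (mod 3235)
  → matches h = 1506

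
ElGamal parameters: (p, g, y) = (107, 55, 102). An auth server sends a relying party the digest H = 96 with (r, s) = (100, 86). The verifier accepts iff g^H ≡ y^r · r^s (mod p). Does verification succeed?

Left side g^H mod p:
Squares mod 107: 55^1≡55, 55^2≡29, 55^4≡92, 55^8≡11, 55^16≡14, 55^32≡89, 55^64≡3
96 = 64 + 32, so 55^96 ≡ 3·89 ≡ 53 (mod 107)
Right side y^r · r^s mod p:
Squares mod 107: 102^1≡102, 102^2≡25, 102^4≡90, 102^8≡75, 102^16≡61, 102^32≡83, 102^64≡41
100 = 64 + 32 + 4, so 102^100 ≡ 41·83·90 ≡ 36 (mod 107)
Squares mod 107: 100^1≡100, 100^2≡49, 100^4≡47, 100^8≡69, 100^16≡53, 100^32≡27, 100^64≡87
86 = 64 + 16 + 4 + 2, so 100^86 ≡ 87·53·47·49 ≡ 25 (mod 107)
36·25 = 900 ≡ 44 (mod 107)
53 ≠ 44, so verification fails.

fails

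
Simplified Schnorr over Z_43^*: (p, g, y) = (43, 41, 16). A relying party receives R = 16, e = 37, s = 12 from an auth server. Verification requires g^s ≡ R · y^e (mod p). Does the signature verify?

g^s mod p:
41^2 = 1681 ≡ 4
41^4 ≡ 4^2 = 16
41^8 ≡ 16^2 = 256 ≡ 41
12 = 8 + 4, so 41^12 ≡ 41·16 ≡ 11 (mod 43)
R · y^e mod p:
16^2 = 256 ≡ 41
16^4 ≡ 41^2 = 1681 ≡ 4
16^8 ≡ 4^2 = 16
16^16 ≡ 16^2 = 256 ≡ 41
16^32 ≡ 41^2 = 1681 ≡ 4
37 = 32 + 4 + 1, so 16^37 ≡ 4·4·16 ≡ 41 (mod 43)
16·41 = 656 ≡ 11 (mod 43)
11 ≡ 11 (mod 43); signature holds.

verifies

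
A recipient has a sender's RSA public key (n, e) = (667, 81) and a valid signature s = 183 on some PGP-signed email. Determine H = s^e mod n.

22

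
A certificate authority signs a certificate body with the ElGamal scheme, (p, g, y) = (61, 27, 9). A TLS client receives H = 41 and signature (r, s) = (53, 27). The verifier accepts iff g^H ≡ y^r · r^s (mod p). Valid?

no

Left side g^H mod p:
Squares mod 61: 27^1≡27, 27^2≡58, 27^4≡9, 27^8≡20, 27^16≡34, 27^32≡58
41 = 32 + 8 + 1, so 27^41 ≡ 58·20·27 ≡ 27 (mod 61)
Right side y^r · r^s mod p:
Squares mod 61: 9^1≡9, 9^2≡20, 9^4≡34, 9^8≡58, 9^16≡9, 9^32≡20
53 = 32 + 16 + 4 + 1, so 9^53 ≡ 20·9·34·9 ≡ 58 (mod 61)
Squares mod 61: 53^1≡53, 53^2≡3, 53^4≡9, 53^8≡20, 53^16≡34
27 = 16 + 8 + 2 + 1, so 53^27 ≡ 34·20·3·53 ≡ 28 (mod 61)
58·28 = 1624 ≡ 38 (mod 61)
27 ≠ 38, so verification fails.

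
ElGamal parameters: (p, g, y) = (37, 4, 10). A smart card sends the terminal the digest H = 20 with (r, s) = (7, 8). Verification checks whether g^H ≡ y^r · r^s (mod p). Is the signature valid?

invalid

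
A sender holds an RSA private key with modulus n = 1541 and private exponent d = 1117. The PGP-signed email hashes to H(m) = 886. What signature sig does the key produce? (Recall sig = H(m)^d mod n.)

Squares mod 1541: (H(m))^1≡886, (H(m))^2≡627, (H(m))^4≡174, (H(m))^8≡997, (H(m))^16≡64, (H(m))^32≡1014, (H(m))^64≡349, (H(m))^128≡62, (H(m))^256≡762, (H(m))^512≡1228, (H(m))^1024≡886
1117 = 1024 + 64 + 16 + 8 + 4 + 1, so (H(m))^1117 ≡ 886·349·64·997·174·886 ≡ 1228 (mod 1541)

1228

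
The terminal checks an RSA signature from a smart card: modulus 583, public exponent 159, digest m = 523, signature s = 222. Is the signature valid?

valid

s^2 ≡ 222^2 = 49284 ≡ 312
s^4 ≡ 312^2 = 97344 ≡ 566
s^8 ≡ 566^2 = 320356 ≡ 289
s^16 ≡ 289^2 = 83521 ≡ 152
s^32 ≡ 152^2 = 23104 ≡ 367
s^64 ≡ 367^2 = 134689 ≡ 16
s^128 ≡ 16^2 = 256
159 = 128 + 16 + 8 + 4 + 2 + 1, so s^159 ≡ 256·152·289·566·312·222 ≡ 523 (mod 583)
s^159 mod 583 = 523 matches m.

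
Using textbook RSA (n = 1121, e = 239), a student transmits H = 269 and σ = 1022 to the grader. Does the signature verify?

σ^2 ≡ 1022^2 = 1044484 ≡ 833
σ^4 ≡ 833^2 = 693889 ≡ 1111
σ^8 ≡ 1111^2 = 1234321 ≡ 100
σ^16 ≡ 100^2 = 10000 ≡ 1032
σ^32 ≡ 1032^2 = 1065024 ≡ 74
σ^64 ≡ 74^2 = 5476 ≡ 992
σ^128 ≡ 992^2 = 984064 ≡ 947
239 = 128 + 64 + 32 + 8 + 4 + 2 + 1, so σ^239 ≡ 947·992·74·100·1111·833·1022 ≡ 971 (mod 1121)
σ^239 mod 1121 = 971, but H = 269.

does not verify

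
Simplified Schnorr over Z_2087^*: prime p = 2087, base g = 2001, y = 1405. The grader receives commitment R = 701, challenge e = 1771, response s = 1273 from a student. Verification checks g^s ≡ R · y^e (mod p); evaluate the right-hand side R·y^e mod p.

1405^1771 mod 2087 = 2028
R · y^e ≡ 701·2028 = 1421628 ≡ 381 (mod 2087)

381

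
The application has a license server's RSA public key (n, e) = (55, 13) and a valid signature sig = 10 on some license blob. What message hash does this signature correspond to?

10

sig^2 ≡ 10^2 = 100 ≡ 45
sig^4 ≡ 45^2 = 2025 ≡ 45
sig^8 ≡ 45^2 = 2025 ≡ 45
13 = 8 + 4 + 1, so sig^13 ≡ 45·45·10 ≡ 10 (mod 55)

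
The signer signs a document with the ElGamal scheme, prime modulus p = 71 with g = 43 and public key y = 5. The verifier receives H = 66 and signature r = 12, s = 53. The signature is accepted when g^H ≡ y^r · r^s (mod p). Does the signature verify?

Left side g^H mod p:
Squares mod 71: 43^1≡43, 43^2≡3, 43^4≡9, 43^8≡10, 43^16≡29, 43^32≡60, 43^64≡50
66 = 64 + 2, so 43^66 ≡ 50·3 ≡ 8 (mod 71)
Right side y^r · r^s mod p:
Squares mod 71: 5^1≡5, 5^2≡25, 5^4≡57, 5^8≡54
12 = 8 + 4, so 5^12 ≡ 54·57 ≡ 25 (mod 71)
Squares mod 71: 12^1≡12, 12^2≡2, 12^4≡4, 12^8≡16, 12^16≡43, 12^32≡3
53 = 32 + 16 + 4 + 1, so 12^53 ≡ 3·43·4·12 ≡ 15 (mod 71)
25·15 = 375 ≡ 20 (mod 71)
8 ≠ 20, so verification fails.

does not verify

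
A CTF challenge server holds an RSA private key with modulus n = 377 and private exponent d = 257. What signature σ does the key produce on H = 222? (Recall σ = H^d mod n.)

H^2 ≡ 222^2 = 49284 ≡ 274
H^4 ≡ 274^2 = 75076 ≡ 53
H^8 ≡ 53^2 = 2809 ≡ 170
H^16 ≡ 170^2 = 28900 ≡ 248
H^32 ≡ 248^2 = 61504 ≡ 53
H^64 ≡ 53^2 = 2809 ≡ 170
H^128 ≡ 170^2 = 28900 ≡ 248
H^256 ≡ 248^2 = 61504 ≡ 53
257 = 256 + 1, so H^257 ≡ 53·222 ≡ 79 (mod 377)

79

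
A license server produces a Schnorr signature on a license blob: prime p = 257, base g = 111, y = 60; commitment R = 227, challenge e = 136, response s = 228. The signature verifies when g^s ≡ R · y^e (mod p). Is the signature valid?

g^s mod p:
111^2 = 12321 ≡ 242
111^4 ≡ 242^2 = 58564 ≡ 225
111^8 ≡ 225^2 = 50625 ≡ 253
111^16 ≡ 253^2 = 64009 ≡ 16
111^32 ≡ 16^2 = 256
111^64 ≡ 256^2 = 65536 ≡ 1
111^128 ≡ 1^2 = 1
228 = 128 + 64 + 32 + 4, so 111^228 ≡ 1·1·256·225 ≡ 32 (mod 257)
R · y^e mod p:
60^2 = 3600 ≡ 2
60^4 ≡ 2^2 = 4
60^8 ≡ 4^2 = 16
60^16 ≡ 16^2 = 256
60^32 ≡ 256^2 = 65536 ≡ 1
60^64 ≡ 1^2 = 1
60^128 ≡ 1^2 = 1
136 = 128 + 8, so 60^136 ≡ 1·16 ≡ 16 (mod 257)
227·16 = 3632 ≡ 34 (mod 257)
32 ≠ 34; the check fails.

invalid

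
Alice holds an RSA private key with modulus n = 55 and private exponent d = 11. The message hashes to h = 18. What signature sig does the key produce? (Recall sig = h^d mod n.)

7

Squares mod 55: h^1≡18, h^2≡49, h^4≡36, h^8≡31
11 = 8 + 2 + 1, so h^11 ≡ 31·49·18 ≡ 7 (mod 55)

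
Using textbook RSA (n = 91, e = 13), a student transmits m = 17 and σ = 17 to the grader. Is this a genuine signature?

genuine

σ^2 ≡ 17^2 = 289 ≡ 16
σ^4 ≡ 16^2 = 256 ≡ 74
σ^8 ≡ 74^2 = 5476 ≡ 16
13 = 8 + 4 + 1, so σ^13 ≡ 16·74·17 ≡ 17 (mod 91)
17 = m, so the signature checks out.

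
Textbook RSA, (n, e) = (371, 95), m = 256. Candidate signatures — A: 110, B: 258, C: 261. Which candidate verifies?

Candidate A: Squares mod 371: 110^1≡110, 110^2≡228, 110^4≡44, 110^8≡81, 110^16≡254, 110^32≡333, 110^64≡331; 95 = 64 + 16 + 8 + 4 + 2 + 1, so 110^95 ≡ 331·254·81·44·228·110 ≡ 115 (mod 371)
Candidate B: Squares mod 371: 258^1≡258, 258^2≡155, 258^4≡281, 258^8≡309, 258^16≡134, 258^32≡148, 258^64≡15; 95 = 64 + 16 + 8 + 4 + 2 + 1, so 258^95 ≡ 15·134·309·281·155·258 ≡ 69 (mod 371)
Candidate C: Squares mod 371: 261^1≡261, 261^2≡228, 261^4≡44, 261^8≡81, 261^16≡254, 261^32≡333, 261^64≡331; 95 = 64 + 16 + 8 + 4 + 2 + 1, so 261^95 ≡ 331·254·81·44·228·261 ≡ 256 (mod 371)
  → matches m = 256

C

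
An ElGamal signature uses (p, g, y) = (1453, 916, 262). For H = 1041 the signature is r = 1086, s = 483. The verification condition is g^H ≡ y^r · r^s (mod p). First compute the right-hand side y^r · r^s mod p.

673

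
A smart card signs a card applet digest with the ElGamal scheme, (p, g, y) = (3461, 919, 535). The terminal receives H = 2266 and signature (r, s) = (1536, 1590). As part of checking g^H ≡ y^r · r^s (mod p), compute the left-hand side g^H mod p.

2434

Squares mod 3461: 919^1≡919, 919^2≡77, 919^4≡2468, 919^8≡3125, 919^16≡2144, 919^32≡528, 919^64≡1904, 919^128≡1549, 919^256≡928, 919^512≡2856, 919^1024≡2620, 919^2048≡1237
2266 = 2048 + 128 + 64 + 16 + 8 + 2, so 919^2266 ≡ 1237·1549·1904·2144·3125·77 ≡ 2434 (mod 3461)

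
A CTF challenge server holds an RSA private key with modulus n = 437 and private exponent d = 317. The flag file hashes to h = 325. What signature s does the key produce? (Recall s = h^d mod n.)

h^2 ≡ 325^2 = 105625 ≡ 308
h^4 ≡ 308^2 = 94864 ≡ 35
h^8 ≡ 35^2 = 1225 ≡ 351
h^16 ≡ 351^2 = 123201 ≡ 404
h^32 ≡ 404^2 = 163216 ≡ 215
h^64 ≡ 215^2 = 46225 ≡ 340
h^128 ≡ 340^2 = 115600 ≡ 232
h^256 ≡ 232^2 = 53824 ≡ 73
317 = 256 + 32 + 16 + 8 + 4 + 1, so h^317 ≡ 73·215·404·351·35·325 ≡ 110 (mod 437)

110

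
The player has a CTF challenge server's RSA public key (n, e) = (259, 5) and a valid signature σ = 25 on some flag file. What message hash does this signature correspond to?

30

σ^2 ≡ 25^2 = 625 ≡ 107
σ^4 ≡ 107^2 = 11449 ≡ 53
5 = 4 + 1, so σ^5 ≡ 53·25 ≡ 30 (mod 259)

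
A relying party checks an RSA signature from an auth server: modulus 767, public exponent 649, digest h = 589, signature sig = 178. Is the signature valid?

invalid

sig^2 ≡ 178^2 = 31684 ≡ 237
sig^4 ≡ 237^2 = 56169 ≡ 178
sig^8 ≡ 178^2 = 31684 ≡ 237
sig^16 ≡ 237^2 = 56169 ≡ 178
sig^32 ≡ 178^2 = 31684 ≡ 237
sig^64 ≡ 237^2 = 56169 ≡ 178
sig^128 ≡ 178^2 = 31684 ≡ 237
sig^256 ≡ 237^2 = 56169 ≡ 178
sig^512 ≡ 178^2 = 31684 ≡ 237
649 = 512 + 128 + 8 + 1, so sig^649 ≡ 237·237·237·178 ≡ 178 (mod 767)
sig^649 mod 767 = 178, but h = 589.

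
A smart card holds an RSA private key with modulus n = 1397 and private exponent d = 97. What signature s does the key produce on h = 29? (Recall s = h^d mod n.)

h^2 ≡ 29^2 = 841
h^4 ≡ 841^2 = 707281 ≡ 399
h^8 ≡ 399^2 = 159201 ≡ 1340
h^16 ≡ 1340^2 = 1795600 ≡ 455
h^32 ≡ 455^2 = 207025 ≡ 269
h^64 ≡ 269^2 = 72361 ≡ 1114
97 = 64 + 32 + 1, so h^97 ≡ 1114·269·29 ≡ 974 (mod 1397)

974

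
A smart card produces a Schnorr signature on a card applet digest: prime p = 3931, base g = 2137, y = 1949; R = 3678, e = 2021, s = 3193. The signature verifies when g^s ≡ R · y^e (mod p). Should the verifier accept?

accept

g^s mod p:
Squares mod 3931: 2137^1≡2137, 2137^2≡2878, 2137^4≡267, 2137^8≡531, 2137^16≡2860, 2137^32≡3120, 2137^64≡1244, 2137^128≡2653, 2137^256≡1919, 2137^512≡3145, 2137^1024≡629, 2137^2048≡2541
3193 = 2048 + 1024 + 64 + 32 + 16 + 8 + 1, so 2137^3193 ≡ 2541·629·1244·3120·2860·531·2137 ≡ 1509 (mod 3931)
R · y^e mod p:
Squares mod 3931: 1949^1≡1949, 1949^2≡1255, 1949^4≡2625, 1949^8≡3513, 1949^16≡1760, 1949^32≡3903, 1949^64≡784, 1949^128≡1420, 1949^256≡3728, 1949^512≡1899, 1949^1024≡1474
2021 = 1024 + 512 + 256 + 128 + 64 + 32 + 4 + 1, so 1949^2021 ≡ 1474·1899·3728·1420·784·3903·2625·1949 ≡ 600 (mod 3931)
3678·600 = 2206800 ≡ 1509 (mod 3931)
1509 ≡ 1509 (mod 3931); signature holds.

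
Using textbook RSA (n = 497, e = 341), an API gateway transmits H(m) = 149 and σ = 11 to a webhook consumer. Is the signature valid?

σ^341 mod 497 = 149
Since 149 equals the digest 149, verification succeeds.

valid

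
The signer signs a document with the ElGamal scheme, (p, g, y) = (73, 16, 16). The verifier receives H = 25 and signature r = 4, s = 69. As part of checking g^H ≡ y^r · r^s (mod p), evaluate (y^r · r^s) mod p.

2

16^2 = 256 ≡ 37
16^4 ≡ 37^2 = 1369 ≡ 55
4^2 = 16
4^4 ≡ 16^2 = 256 ≡ 37
4^8 ≡ 37^2 = 1369 ≡ 55
4^16 ≡ 55^2 = 3025 ≡ 32
4^32 ≡ 32^2 = 1024 ≡ 2
4^64 ≡ 2^2 = 4
69 = 64 + 4 + 1, so 4^69 ≡ 4·37·4 ≡ 8 (mod 73)
y^r · r^s ≡ 55·8 = 440 ≡ 2 (mod 73)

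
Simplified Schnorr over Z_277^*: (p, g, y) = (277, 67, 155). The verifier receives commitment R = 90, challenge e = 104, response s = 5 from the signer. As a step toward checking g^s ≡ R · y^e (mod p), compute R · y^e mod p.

238

Squares mod 277: 155^1≡155, 155^2≡203, 155^4≡213, 155^8≡218, 155^16≡157, 155^32≡273, 155^64≡16
104 = 64 + 32 + 8, so 155^104 ≡ 16·273·218 ≡ 175 (mod 277)
R · y^e ≡ 90·175 = 15750 ≡ 238 (mod 277)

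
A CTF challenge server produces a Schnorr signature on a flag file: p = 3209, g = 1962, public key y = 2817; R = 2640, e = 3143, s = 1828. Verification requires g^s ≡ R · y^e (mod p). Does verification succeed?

g^s mod p:
1962^1828 mod 3209 = 1152
R · y^e mod p:
2817^3143 mod 3209 = 2387
2640·2387 = 6301680 ≡ 2413 (mod 3209)
1152 ≠ 2413; the check fails.

fails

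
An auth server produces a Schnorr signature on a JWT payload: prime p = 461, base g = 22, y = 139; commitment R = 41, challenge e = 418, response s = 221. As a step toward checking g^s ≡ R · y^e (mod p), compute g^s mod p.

22^2 = 484 ≡ 23
22^4 ≡ 23^2 = 529 ≡ 68
22^8 ≡ 68^2 = 4624 ≡ 14
22^16 ≡ 14^2 = 196
22^32 ≡ 196^2 = 38416 ≡ 153
22^64 ≡ 153^2 = 23409 ≡ 359
22^128 ≡ 359^2 = 128881 ≡ 262
221 = 128 + 64 + 16 + 8 + 4 + 1, so 22^221 ≡ 262·359·196·14·68·22 ≡ 232 (mod 461)

232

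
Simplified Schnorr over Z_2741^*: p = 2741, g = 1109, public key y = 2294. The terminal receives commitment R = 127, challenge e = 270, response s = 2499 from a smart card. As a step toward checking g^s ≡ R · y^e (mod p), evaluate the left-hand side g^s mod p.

1151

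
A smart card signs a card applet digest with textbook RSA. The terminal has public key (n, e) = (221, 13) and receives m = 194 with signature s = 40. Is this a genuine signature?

Squares mod 221: s^1≡40, s^2≡53, s^4≡157, s^8≡118
13 = 8 + 4 + 1, so s^13 ≡ 118·157·40 ≡ 27 (mod 221)
27 ≠ 194, so verification fails.

forged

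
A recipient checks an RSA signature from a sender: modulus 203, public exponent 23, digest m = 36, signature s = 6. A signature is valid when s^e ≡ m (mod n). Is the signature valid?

invalid

Squares mod 203: s^1≡6, s^2≡36, s^4≡78, s^8≡197, s^16≡36
23 = 16 + 4 + 2 + 1, so s^23 ≡ 36·78·36·6 ≡ 167 (mod 203)
167 ≠ 36, so verification fails.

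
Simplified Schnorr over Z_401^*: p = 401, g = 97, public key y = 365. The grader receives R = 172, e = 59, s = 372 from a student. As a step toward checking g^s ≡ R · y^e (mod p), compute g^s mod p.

49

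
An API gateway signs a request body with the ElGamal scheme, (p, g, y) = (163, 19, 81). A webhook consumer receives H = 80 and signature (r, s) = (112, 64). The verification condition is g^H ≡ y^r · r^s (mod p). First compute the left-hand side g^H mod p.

60

19^2 = 361 ≡ 35
19^4 ≡ 35^2 = 1225 ≡ 84
19^8 ≡ 84^2 = 7056 ≡ 47
19^16 ≡ 47^2 = 2209 ≡ 90
19^32 ≡ 90^2 = 8100 ≡ 113
19^64 ≡ 113^2 = 12769 ≡ 55
80 = 64 + 16, so 19^80 ≡ 55·90 ≡ 60 (mod 163)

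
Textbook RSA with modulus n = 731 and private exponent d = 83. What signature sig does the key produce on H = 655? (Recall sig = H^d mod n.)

H^2 ≡ 655^2 = 429025 ≡ 659
H^4 ≡ 659^2 = 434281 ≡ 67
H^8 ≡ 67^2 = 4489 ≡ 103
H^16 ≡ 103^2 = 10609 ≡ 375
H^32 ≡ 375^2 = 140625 ≡ 273
H^64 ≡ 273^2 = 74529 ≡ 698
83 = 64 + 16 + 2 + 1, so H^83 ≡ 698·375·659·655 ≡ 185 (mod 731)

185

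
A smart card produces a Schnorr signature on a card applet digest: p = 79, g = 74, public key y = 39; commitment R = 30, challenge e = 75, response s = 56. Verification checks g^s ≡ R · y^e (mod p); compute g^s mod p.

74^56 mod 79 = 76

76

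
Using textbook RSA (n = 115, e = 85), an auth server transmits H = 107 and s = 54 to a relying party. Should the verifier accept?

Squares mod 115: s^1≡54, s^2≡41, s^4≡71, s^8≡96, s^16≡16, s^32≡26, s^64≡101
85 = 64 + 16 + 4 + 1, so s^85 ≡ 101·16·71·54 ≡ 4 (mod 115)
The recovered value 4 does not match the digest 107.

reject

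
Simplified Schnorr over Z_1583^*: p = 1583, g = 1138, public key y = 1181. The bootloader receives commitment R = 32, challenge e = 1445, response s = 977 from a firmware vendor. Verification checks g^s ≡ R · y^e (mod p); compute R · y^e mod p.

1380

1181^2 = 1394761 ≡ 138
1181^4 ≡ 138^2 = 19044 ≡ 48
1181^8 ≡ 48^2 = 2304 ≡ 721
1181^16 ≡ 721^2 = 519841 ≡ 617
1181^32 ≡ 617^2 = 380689 ≡ 769
1181^64 ≡ 769^2 = 591361 ≡ 902
1181^128 ≡ 902^2 = 813604 ≡ 1525
1181^256 ≡ 1525^2 = 2325625 ≡ 198
1181^512 ≡ 198^2 = 39204 ≡ 1212
1181^1024 ≡ 1212^2 = 1468944 ≡ 1503
1445 = 1024 + 256 + 128 + 32 + 4 + 1, so 1181^1445 ≡ 1503·198·1525·769·48·1181 ≡ 241 (mod 1583)
R · y^e ≡ 32·241 = 7712 ≡ 1380 (mod 1583)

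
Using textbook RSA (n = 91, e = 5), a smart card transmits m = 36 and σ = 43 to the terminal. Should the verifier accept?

accept

σ^2 ≡ 43^2 = 1849 ≡ 29
σ^4 ≡ 29^2 = 841 ≡ 22
5 = 4 + 1, so σ^5 ≡ 22·43 ≡ 36 (mod 91)
Since 36 equals the digest 36, verification succeeds.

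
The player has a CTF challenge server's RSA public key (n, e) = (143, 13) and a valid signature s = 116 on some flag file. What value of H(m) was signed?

s^2 ≡ 116^2 = 13456 ≡ 14
s^4 ≡ 14^2 = 196 ≡ 53
s^8 ≡ 53^2 = 2809 ≡ 92
13 = 8 + 4 + 1, so s^13 ≡ 92·53·116 ≡ 51 (mod 143)

51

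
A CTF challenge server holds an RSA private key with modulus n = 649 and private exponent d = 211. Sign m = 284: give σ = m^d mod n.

317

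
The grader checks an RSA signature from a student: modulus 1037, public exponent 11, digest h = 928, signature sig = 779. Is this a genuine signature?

sig^2 ≡ 779^2 = 606841 ≡ 196
sig^4 ≡ 196^2 = 38416 ≡ 47
sig^8 ≡ 47^2 = 2209 ≡ 135
11 = 8 + 2 + 1, so sig^11 ≡ 135·196·779 ≡ 928 (mod 1037)
sig^11 mod 1037 = 928 matches h.

genuine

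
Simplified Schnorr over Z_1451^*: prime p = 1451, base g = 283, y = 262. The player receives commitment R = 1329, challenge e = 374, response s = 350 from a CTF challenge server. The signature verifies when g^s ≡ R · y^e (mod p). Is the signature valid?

g^s mod p:
283^2 = 80089 ≡ 284
283^4 ≡ 284^2 = 80656 ≡ 851
283^8 ≡ 851^2 = 724201 ≡ 152
283^16 ≡ 152^2 = 23104 ≡ 1339
283^32 ≡ 1339^2 = 1792921 ≡ 936
283^64 ≡ 936^2 = 876096 ≡ 1143
283^128 ≡ 1143^2 = 1306449 ≡ 549
283^256 ≡ 549^2 = 301401 ≡ 1044
350 = 256 + 64 + 16 + 8 + 4 + 2, so 283^350 ≡ 1044·1143·1339·152·851·284 ≡ 1102 (mod 1451)
R · y^e mod p:
262^2 = 68644 ≡ 447
262^4 ≡ 447^2 = 199809 ≡ 1022
262^8 ≡ 1022^2 = 1044484 ≡ 1215
262^16 ≡ 1215^2 = 1476225 ≡ 558
262^32 ≡ 558^2 = 311364 ≡ 850
262^64 ≡ 850^2 = 722500 ≡ 1353
262^128 ≡ 1353^2 = 1830609 ≡ 898
262^256 ≡ 898^2 = 806404 ≡ 1099
374 = 256 + 64 + 32 + 16 + 4 + 2, so 262^374 ≡ 1099·1353·850·558·1022·447 ≡ 657 (mod 1451)
1329·657 = 873153 ≡ 1102 (mod 1451)
1102 ≡ 1102 (mod 1451); signature holds.

valid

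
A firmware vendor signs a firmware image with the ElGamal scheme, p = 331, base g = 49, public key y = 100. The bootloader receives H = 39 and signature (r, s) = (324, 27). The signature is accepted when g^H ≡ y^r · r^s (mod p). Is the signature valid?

Left side g^H mod p:
49^2 = 2401 ≡ 84
49^4 ≡ 84^2 = 7056 ≡ 105
49^8 ≡ 105^2 = 11025 ≡ 102
49^16 ≡ 102^2 = 10404 ≡ 143
49^32 ≡ 143^2 = 20449 ≡ 258
39 = 32 + 4 + 2 + 1, so 49^39 ≡ 258·105·84·49 ≡ 125 (mod 331)
Right side y^r · r^s mod p:
100^2 = 10000 ≡ 70
100^4 ≡ 70^2 = 4900 ≡ 266
100^8 ≡ 266^2 = 70756 ≡ 253
100^16 ≡ 253^2 = 64009 ≡ 126
100^32 ≡ 126^2 = 15876 ≡ 319
100^64 ≡ 319^2 = 101761 ≡ 144
100^128 ≡ 144^2 = 20736 ≡ 214
100^256 ≡ 214^2 = 45796 ≡ 118
324 = 256 + 64 + 4, so 100^324 ≡ 118·144·266 ≡ 67 (mod 331)
324^2 = 104976 ≡ 49
324^4 ≡ 49^2 = 2401 ≡ 84
324^8 ≡ 84^2 = 7056 ≡ 105
324^16 ≡ 105^2 = 11025 ≡ 102
27 = 16 + 8 + 2 + 1, so 324^27 ≡ 102·105·49·324 ≡ 239 (mod 331)
67·239 = 16013 ≡ 125 (mod 331)
125 ≡ 125 (mod 331), so the signature is genuine.

valid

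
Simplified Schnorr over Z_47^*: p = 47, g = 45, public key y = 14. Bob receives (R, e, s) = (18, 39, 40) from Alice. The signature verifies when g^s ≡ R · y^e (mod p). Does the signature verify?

g^s mod p:
45^2 = 2025 ≡ 4
45^4 ≡ 4^2 = 16
45^8 ≡ 16^2 = 256 ≡ 21
45^16 ≡ 21^2 = 441 ≡ 18
45^32 ≡ 18^2 = 324 ≡ 42
40 = 32 + 8, so 45^40 ≡ 42·21 ≡ 36 (mod 47)
R · y^e mod p:
14^2 = 196 ≡ 8
14^4 ≡ 8^2 = 64 ≡ 17
14^8 ≡ 17^2 = 289 ≡ 7
14^16 ≡ 7^2 = 49 ≡ 2
14^32 ≡ 2^2 = 4
39 = 32 + 4 + 2 + 1, so 14^39 ≡ 4·17·8·14 ≡ 2 (mod 47)
18·2 = 36 ≡ 36 (mod 47)
36 ≡ 36 (mod 47); signature holds.

verifies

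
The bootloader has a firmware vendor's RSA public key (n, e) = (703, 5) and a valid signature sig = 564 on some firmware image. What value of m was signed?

71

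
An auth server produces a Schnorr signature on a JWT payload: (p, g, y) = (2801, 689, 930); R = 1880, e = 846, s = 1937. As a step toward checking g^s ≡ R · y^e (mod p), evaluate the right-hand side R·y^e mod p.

Squares mod 2801: 930^1≡930, 930^2≡2192, 930^4≡1149, 930^8≡930, 930^16≡2192, 930^32≡1149, 930^64≡930, 930^128≡2192, 930^256≡1149, 930^512≡930
846 = 512 + 256 + 64 + 8 + 4 + 2, so 930^846 ≡ 930·1149·930·930·1149·2192 ≡ 509 (mod 2801)
R · y^e ≡ 1880·509 = 956920 ≡ 1779 (mod 2801)

1779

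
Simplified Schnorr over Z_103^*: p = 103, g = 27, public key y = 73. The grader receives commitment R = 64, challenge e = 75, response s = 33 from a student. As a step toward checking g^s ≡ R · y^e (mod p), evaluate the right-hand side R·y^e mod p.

42

73^2 = 5329 ≡ 76
73^4 ≡ 76^2 = 5776 ≡ 8
73^8 ≡ 8^2 = 64
73^16 ≡ 64^2 = 4096 ≡ 79
73^32 ≡ 79^2 = 6241 ≡ 61
73^64 ≡ 61^2 = 3721 ≡ 13
75 = 64 + 8 + 2 + 1, so 73^75 ≡ 13·64·76·73 ≡ 94 (mod 103)
R · y^e ≡ 64·94 = 6016 ≡ 42 (mod 103)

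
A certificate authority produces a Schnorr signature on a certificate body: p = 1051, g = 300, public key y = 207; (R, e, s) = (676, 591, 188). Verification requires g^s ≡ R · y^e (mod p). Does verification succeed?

fails

g^s mod p:
Squares mod 1051: 300^1≡300, 300^2≡665, 300^4≡805, 300^8≡609, 300^16≡929, 300^32≡170, 300^64≡523, 300^128≡269
188 = 128 + 32 + 16 + 8 + 4, so 300^188 ≡ 269·170·929·609·805 ≡ 603 (mod 1051)
R · y^e mod p:
Squares mod 1051: 207^1≡207, 207^2≡809, 207^4≡759, 207^8≡133, 207^16≡873, 207^32≡154, 207^64≡594, 207^128≡751, 207^256≡665, 207^512≡805
591 = 512 + 64 + 8 + 4 + 2 + 1, so 207^591 ≡ 805·594·133·759·809·207 ≡ 812 (mod 1051)
676·812 = 548912 ≡ 290 (mod 1051)
603 ≠ 290; the check fails.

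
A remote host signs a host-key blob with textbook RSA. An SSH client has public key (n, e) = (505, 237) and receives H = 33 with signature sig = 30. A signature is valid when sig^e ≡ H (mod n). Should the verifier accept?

sig^2 ≡ 30^2 = 900 ≡ 395
sig^4 ≡ 395^2 = 156025 ≡ 485
sig^8 ≡ 485^2 = 235225 ≡ 400
sig^16 ≡ 400^2 = 160000 ≡ 420
sig^32 ≡ 420^2 = 176400 ≡ 155
sig^64 ≡ 155^2 = 24025 ≡ 290
sig^128 ≡ 290^2 = 84100 ≡ 270
237 = 128 + 64 + 32 + 8 + 4 + 1, so sig^237 ≡ 270·290·155·400·485·30 ≡ 425 (mod 505)
425 ≠ 33, so verification fails.

reject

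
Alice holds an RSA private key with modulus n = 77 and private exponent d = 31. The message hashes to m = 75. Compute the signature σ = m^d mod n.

75

Squares mod 77: m^1≡75, m^2≡4, m^4≡16, m^8≡25, m^16≡9
31 = 16 + 8 + 4 + 2 + 1, so m^31 ≡ 9·25·16·4·75 ≡ 75 (mod 77)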